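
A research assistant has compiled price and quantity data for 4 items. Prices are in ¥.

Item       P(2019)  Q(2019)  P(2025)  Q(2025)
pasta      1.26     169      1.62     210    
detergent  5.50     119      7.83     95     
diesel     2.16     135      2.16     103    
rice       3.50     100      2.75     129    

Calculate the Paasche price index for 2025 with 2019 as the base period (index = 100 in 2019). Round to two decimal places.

Paasche price index uses current-period quantities as weights.
ΣP(2025)·Q(2025) = 1.62×210 + 7.83×95 + 2.16×103 + 2.75×129 = 340.2 + 743.85 + 222.48 + 354.75 = 1661.28
ΣP(2019)·Q(2025) = 1.26×210 + 5.50×95 + 2.16×103 + 3.50×129 = 264.6 + 522.5 + 222.48 + 451.5 = 1461.08
Index = 1661.28 / 1461.08 × 100 = 113.7022

113.70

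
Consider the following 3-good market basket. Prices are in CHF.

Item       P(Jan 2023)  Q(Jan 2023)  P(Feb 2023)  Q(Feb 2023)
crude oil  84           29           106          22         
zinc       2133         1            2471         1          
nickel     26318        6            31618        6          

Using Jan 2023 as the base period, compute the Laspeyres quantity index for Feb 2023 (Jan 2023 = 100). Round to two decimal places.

99.64

Laspeyres quantity index uses base-period prices as weights.
ΣP(Jan 2023)·Q(Feb 2023) = 84×22 + 2133×1 + 26318×6 = 1848 + 2133 + 157908 = 161889
ΣP(Jan 2023)·Q(Jan 2023) = 84×29 + 2133×1 + 26318×6 = 2436 + 2133 + 157908 = 162477
Index = 161889 / 162477 × 100 = 99.6381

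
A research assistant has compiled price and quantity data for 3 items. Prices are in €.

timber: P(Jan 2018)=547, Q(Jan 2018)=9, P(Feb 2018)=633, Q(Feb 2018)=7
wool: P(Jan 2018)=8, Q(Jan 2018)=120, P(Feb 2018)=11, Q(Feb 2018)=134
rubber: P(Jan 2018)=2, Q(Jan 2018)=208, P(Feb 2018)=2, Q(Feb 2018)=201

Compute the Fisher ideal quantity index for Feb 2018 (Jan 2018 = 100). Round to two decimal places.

84.52

Laspeyres component (base-period weights):
ΣP(Jan 2018)Q(Feb 2018) = 547×7 + 8×134 + 2×201 = 3829 + 1072 + 402 = 5303
ΣP(Jan 2018)Q(Jan 2018) = 547×9 + 8×120 + 2×208 = 4923 + 960 + 416 = 6299
L = 5303 / 6299 × 100 = 84.1880
Paasche component (current-period weights):
ΣP(Feb 2018)Q(Feb 2018) = 633×7 + 11×134 + 2×201 = 4431 + 1474 + 402 = 6307
ΣP(Feb 2018)Q(Jan 2018) = 633×9 + 11×120 + 2×208 = 5697 + 1320 + 416 = 7433
P = 6307 / 7433 × 100 = 84.8513
Fisher = √(L × P) = √(84.1880 × 84.8513) = 84.5190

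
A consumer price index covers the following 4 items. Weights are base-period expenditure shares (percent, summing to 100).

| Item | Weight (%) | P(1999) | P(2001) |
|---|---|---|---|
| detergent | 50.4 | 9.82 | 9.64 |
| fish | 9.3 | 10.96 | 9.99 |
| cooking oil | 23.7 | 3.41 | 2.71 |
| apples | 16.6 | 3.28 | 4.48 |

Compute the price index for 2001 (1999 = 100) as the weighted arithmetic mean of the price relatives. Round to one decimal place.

detergent: 50.4 × (9.64/9.82) = 50.4 × 0.981670 = 49.4762
fish: 9.3 × (9.99/10.96) = 9.3 × 0.911496 = 8.4769
cooking oil: 23.7 × (2.71/3.41) = 23.7 × 0.794721 = 18.8349
apples: 16.6 × (4.48/3.28) = 16.6 × 1.365854 = 22.6732
Index = Σ wᵢ·(p₁ᵢ/p₀ᵢ) = 49.4762 + 8.4769 + 18.8349 + 22.6732 = 99.4612

99.5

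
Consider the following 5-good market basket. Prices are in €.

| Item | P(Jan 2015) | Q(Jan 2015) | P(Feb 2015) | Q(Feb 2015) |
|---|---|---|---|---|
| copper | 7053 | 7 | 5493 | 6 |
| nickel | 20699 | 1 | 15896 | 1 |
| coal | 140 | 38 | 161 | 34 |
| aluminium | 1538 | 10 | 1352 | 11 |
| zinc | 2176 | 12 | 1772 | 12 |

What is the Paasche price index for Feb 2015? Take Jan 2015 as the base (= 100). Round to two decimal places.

81.64

Paasche price index uses current-period quantities as weights.
ΣP(Feb 2015)·Q(Feb 2015) = 5493×6 + 15896×1 + 161×34 + 1352×11 + 1772×12 = 32958 + 15896 + 5474 + 14872 + 21264 = 90464
ΣP(Jan 2015)·Q(Feb 2015) = 7053×6 + 20699×1 + 140×34 + 1538×11 + 2176×12 = 42318 + 20699 + 4760 + 16918 + 26112 = 110807
Index = 90464 / 110807 × 100 = 81.6411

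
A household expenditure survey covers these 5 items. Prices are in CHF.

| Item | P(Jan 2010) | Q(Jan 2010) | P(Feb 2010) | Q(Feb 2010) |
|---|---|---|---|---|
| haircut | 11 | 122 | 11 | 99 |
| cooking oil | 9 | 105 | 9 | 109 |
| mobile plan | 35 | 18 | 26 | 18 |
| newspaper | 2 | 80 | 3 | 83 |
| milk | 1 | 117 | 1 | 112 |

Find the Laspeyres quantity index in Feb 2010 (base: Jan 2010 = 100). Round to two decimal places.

93.24

Laspeyres quantity index uses base-period prices as weights.
ΣP(Jan 2010)·Q(Feb 2010) = 11×99 + 9×109 + 35×18 + 2×83 + 1×112 = 1089 + 981 + 630 + 166 + 112 = 2978
ΣP(Jan 2010)·Q(Jan 2010) = 11×122 + 9×105 + 35×18 + 2×80 + 1×117 = 1342 + 945 + 630 + 160 + 117 = 3194
Index = 2978 / 3194 × 100 = 93.2373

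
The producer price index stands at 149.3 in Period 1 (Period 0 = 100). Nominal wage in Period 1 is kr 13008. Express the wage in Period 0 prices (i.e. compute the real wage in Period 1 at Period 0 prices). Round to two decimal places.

8712.66

Real = Nominal ÷ (Index/100) = 13008 ÷ (149.3/100)
     = 13008 ÷ 1.493 = 8712.6591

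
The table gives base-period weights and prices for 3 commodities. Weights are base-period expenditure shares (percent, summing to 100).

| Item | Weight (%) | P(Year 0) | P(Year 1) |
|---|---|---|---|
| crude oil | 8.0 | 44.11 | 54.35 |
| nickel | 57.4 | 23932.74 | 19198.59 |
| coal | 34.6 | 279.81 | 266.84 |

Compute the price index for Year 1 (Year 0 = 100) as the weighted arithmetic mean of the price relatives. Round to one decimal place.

crude oil: 8.0 × (54.35/44.11) = 8.0 × 1.232147 = 9.8572
nickel: 57.4 × (19198.59/23932.74) = 57.4 × 0.802189 = 46.0457
coal: 34.6 × (266.84/279.81) = 34.6 × 0.953647 = 32.9962
Index = Σ wᵢ·(p₁ᵢ/p₀ᵢ) = 9.8572 + 46.0457 + 32.9962 = 88.8990

88.9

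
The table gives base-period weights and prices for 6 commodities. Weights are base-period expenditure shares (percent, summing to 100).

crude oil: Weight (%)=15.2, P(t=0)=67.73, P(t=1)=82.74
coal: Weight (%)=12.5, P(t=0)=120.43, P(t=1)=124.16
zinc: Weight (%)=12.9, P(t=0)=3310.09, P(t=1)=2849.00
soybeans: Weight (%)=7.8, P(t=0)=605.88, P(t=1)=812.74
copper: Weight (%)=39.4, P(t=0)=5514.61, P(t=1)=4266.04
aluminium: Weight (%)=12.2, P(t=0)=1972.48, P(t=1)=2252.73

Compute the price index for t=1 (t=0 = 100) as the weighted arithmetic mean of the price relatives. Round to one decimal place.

97.4

crude oil: 15.2 × (82.74/67.73) = 15.2 × 1.221615 = 18.5686
coal: 12.5 × (124.16/120.43) = 12.5 × 1.030972 = 12.8872
zinc: 12.9 × (2849.00/3310.09) = 12.9 × 0.860702 = 11.1031
soybeans: 7.8 × (812.74/605.88) = 7.8 × 1.341421 = 10.4631
copper: 39.4 × (4266.04/5514.61) = 39.4 × 0.773589 = 30.4794
aluminium: 12.2 × (2252.73/1972.48) = 12.2 × 1.142080 = 13.9334
Index = Σ wᵢ·(p₁ᵢ/p₀ᵢ) = 18.5686 + 12.8872 + 11.1031 + 10.4631 + 30.4794 + 13.9334 = 97.4346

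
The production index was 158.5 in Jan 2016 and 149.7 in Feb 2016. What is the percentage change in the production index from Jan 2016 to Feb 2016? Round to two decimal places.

Change = (149.7 − 158.5) / 158.5 × 100
       = -8.8 / 158.5 × 100 = -5.5521%

-5.55%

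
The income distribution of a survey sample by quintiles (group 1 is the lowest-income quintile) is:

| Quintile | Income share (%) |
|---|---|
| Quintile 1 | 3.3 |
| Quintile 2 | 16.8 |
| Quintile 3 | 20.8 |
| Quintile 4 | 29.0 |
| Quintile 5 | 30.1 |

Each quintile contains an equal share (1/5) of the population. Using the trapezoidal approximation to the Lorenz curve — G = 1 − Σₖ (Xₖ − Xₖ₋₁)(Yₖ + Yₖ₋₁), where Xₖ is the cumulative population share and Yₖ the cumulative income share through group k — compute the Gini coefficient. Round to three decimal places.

0.263

Cumulative income shares Yₖ: 0.0330, 0.2010, 0.4090, 0.6990, 1.0000
Σ (Xₖ−Xₖ₋₁)(Yₖ+Yₖ₋₁) = (1/5)(0.0330+0.0000) + (1/5)(0.2010+0.0330) + (1/5)(0.4090+0.2010) + (1/5)(0.6990+0.4090) + (1/5)(1.0000+0.6990)
  = 0.0066 + 0.0468 + 0.1220 + 0.2216 + 0.3398 = 0.7368
G = 1 − 0.7368 = 0.2632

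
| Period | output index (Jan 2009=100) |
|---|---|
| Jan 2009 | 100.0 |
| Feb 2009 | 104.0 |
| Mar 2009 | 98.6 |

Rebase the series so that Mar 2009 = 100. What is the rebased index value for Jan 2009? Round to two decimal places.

101.42

Rebased(Jan 2009) = 100.0 / 98.6 × 100 = 101.4199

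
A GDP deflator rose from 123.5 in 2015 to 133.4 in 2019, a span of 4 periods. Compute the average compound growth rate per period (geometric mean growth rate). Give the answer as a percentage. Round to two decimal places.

1.95%

Growth factor = (133.4/123.5)^(1/4) = (1.080162)^(1/4) = 1.019465
Growth rate = 1.019465 − 1 = 0.019465 = 1.9465%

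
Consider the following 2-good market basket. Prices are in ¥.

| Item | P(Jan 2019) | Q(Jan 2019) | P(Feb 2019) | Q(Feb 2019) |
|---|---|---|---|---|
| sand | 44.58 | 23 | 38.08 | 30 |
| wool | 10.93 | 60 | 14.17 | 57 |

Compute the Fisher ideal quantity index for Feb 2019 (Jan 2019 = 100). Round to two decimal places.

114.78

Laspeyres component (base-period weights):
ΣP(Jan 2019)Q(Feb 2019) = 44.58×30 + 10.93×57 = 1337.4 + 623.01 = 1960.41
ΣP(Jan 2019)Q(Jan 2019) = 44.58×23 + 10.93×60 = 1025.34 + 655.8 = 1681.14
L = 1960.41 / 1681.14 × 100 = 116.6119
Paasche component (current-period weights):
ΣP(Feb 2019)Q(Feb 2019) = 38.08×30 + 14.17×57 = 1142.4 + 807.69 = 1950.09
ΣP(Feb 2019)Q(Jan 2019) = 38.08×23 + 14.17×60 = 875.84 + 850.2 = 1726.04
P = 1950.09 / 1726.04 × 100 = 112.9806
Fisher = √(L × P) = √(116.6119 × 112.9806) = 114.7819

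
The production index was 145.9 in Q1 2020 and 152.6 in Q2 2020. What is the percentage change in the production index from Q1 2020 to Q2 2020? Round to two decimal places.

4.59%

Change = (152.6 − 145.9) / 145.9 × 100
       = 6.7 / 145.9 × 100 = 4.5922%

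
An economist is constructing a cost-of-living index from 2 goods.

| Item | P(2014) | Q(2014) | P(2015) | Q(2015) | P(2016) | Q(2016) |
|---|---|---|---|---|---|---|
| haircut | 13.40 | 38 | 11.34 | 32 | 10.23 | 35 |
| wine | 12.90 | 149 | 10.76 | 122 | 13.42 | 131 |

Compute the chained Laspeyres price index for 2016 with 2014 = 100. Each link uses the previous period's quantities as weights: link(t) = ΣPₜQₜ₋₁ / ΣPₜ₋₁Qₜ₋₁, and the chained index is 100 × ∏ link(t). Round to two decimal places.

98.10

Link 2014→2015:
ΣP(2015)Q(2014) = 11.34×38 + 10.76×149 = 430.92 + 1603.24 = 2034.16
ΣP(2014)Q(2014) = 13.40×38 + 12.90×149 = 509.2 + 1922.1 = 2431.3
link = 2034.16/2431.3 = 0.836655
Link 2015→2016:
ΣP(2016)Q(2015) = 10.23×32 + 13.42×122 = 327.36 + 1637.24 = 1964.6
ΣP(2015)Q(2015) = 11.34×32 + 10.76×122 = 362.88 + 1312.72 = 1675.6
link = 1964.6/1675.6 = 1.172476
Chained index = 100 × 0.836655 × 1.172476 = 98.0958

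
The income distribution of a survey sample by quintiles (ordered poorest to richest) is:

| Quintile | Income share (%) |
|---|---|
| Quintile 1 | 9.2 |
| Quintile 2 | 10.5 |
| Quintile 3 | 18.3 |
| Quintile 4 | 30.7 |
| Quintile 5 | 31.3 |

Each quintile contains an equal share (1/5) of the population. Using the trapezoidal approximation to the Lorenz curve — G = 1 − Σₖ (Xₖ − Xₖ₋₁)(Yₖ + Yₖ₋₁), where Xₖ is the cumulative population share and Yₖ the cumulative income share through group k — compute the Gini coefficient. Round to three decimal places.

Cumulative income shares Yₖ: 0.0920, 0.1970, 0.3800, 0.6870, 1.0000
Σ (Xₖ−Xₖ₋₁)(Yₖ+Yₖ₋₁) = (1/5)(0.0920+0.0000) + (1/5)(0.1970+0.0920) + (1/5)(0.3800+0.1970) + (1/5)(0.6870+0.3800) + (1/5)(1.0000+0.6870)
  = 0.0184 + 0.0578 + 0.1154 + 0.2134 + 0.3374 = 0.7424
G = 1 − 0.7424 = 0.2576

0.258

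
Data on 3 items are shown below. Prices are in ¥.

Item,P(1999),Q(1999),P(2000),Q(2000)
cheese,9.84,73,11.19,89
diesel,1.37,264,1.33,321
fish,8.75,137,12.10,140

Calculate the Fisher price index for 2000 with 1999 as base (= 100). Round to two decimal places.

123.34

Laspeyres component (base-period weights):
ΣP(2000)Q(1999) = 11.19×73 + 1.33×264 + 12.10×137 = 816.87 + 351.12 + 1657.7 = 2825.69
ΣP(1999)Q(1999) = 9.84×73 + 1.37×264 + 8.75×137 = 718.32 + 361.68 + 1198.75 = 2278.75
L = 2825.69 / 2278.75 × 100 = 124.0018
Paasche component (current-period weights):
ΣP(2000)Q(2000) = 11.19×89 + 1.33×321 + 12.10×140 = 995.91 + 426.93 + 1694 = 3116.84
ΣP(1999)Q(2000) = 9.84×89 + 1.37×321 + 8.75×140 = 875.76 + 439.77 + 1225 = 2540.53
P = 3116.84 / 2540.53 × 100 = 122.6846
Fisher = √(L × P) = √(124.0018 × 122.6846) = 123.3414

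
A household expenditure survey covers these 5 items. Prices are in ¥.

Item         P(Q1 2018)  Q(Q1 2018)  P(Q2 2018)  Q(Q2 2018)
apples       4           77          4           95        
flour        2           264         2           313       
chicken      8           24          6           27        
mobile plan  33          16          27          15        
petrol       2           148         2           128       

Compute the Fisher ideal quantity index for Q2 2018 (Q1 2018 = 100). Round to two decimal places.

Laspeyres component (base-period weights):
ΣP(Q1 2018)Q(Q2 2018) = 4×95 + 2×313 + 8×27 + 33×15 + 2×128 = 380 + 626 + 216 + 495 + 256 = 1973
ΣP(Q1 2018)Q(Q1 2018) = 4×77 + 2×264 + 8×24 + 33×16 + 2×148 = 308 + 528 + 192 + 528 + 296 = 1852
L = 1973 / 1852 × 100 = 106.5335
Paasche component (current-period weights):
ΣP(Q2 2018)Q(Q2 2018) = 4×95 + 2×313 + 6×27 + 27×15 + 2×128 = 380 + 626 + 162 + 405 + 256 = 1829
ΣP(Q2 2018)Q(Q1 2018) = 4×77 + 2×264 + 6×24 + 27×16 + 2×148 = 308 + 528 + 144 + 432 + 296 = 1708
P = 1829 / 1708 × 100 = 107.0843
Fisher = √(L × P) = √(106.5335 × 107.0843) = 106.8085

106.81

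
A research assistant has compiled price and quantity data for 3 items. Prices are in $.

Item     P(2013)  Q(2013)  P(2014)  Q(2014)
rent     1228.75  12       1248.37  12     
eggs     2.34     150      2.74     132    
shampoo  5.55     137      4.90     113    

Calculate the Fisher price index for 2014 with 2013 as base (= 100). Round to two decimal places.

Laspeyres component (base-period weights):
ΣP(2014)Q(2013) = 1248.37×12 + 2.74×150 + 4.90×137 = 14980.44 + 411 + 671.3 = 16062.74
ΣP(2013)Q(2013) = 1228.75×12 + 2.34×150 + 5.55×137 = 14745 + 351 + 760.35 = 15856.35
L = 16062.74 / 15856.35 × 100 = 101.3016
Paasche component (current-period weights):
ΣP(2014)Q(2014) = 1248.37×12 + 2.74×132 + 4.90×113 = 14980.44 + 361.68 + 553.7 = 15895.82
ΣP(2013)Q(2014) = 1228.75×12 + 2.34×132 + 5.55×113 = 14745 + 308.88 + 627.15 = 15681.03
P = 15895.82 / 15681.03 × 100 = 101.3697
Fisher = √(L × P) = √(101.3016 × 101.3697) = 101.3357

101.34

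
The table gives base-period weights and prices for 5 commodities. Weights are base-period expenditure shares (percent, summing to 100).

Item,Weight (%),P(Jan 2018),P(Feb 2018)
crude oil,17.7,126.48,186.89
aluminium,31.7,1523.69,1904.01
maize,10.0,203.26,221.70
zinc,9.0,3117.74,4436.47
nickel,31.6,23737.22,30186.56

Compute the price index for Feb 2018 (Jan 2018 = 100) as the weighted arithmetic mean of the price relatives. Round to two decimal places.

129.67

crude oil: 17.7 × (186.89/126.48) = 17.7 × 1.477625 = 26.1540
aluminium: 31.7 × (1904.01/1523.69) = 31.7 × 1.249605 = 39.6125
maize: 10.0 × (221.70/203.26) = 10.0 × 1.090721 = 10.9072
zinc: 9.0 × (4436.47/3117.74) = 9.0 × 1.422976 = 12.8068
nickel: 31.6 × (30186.56/23737.22) = 31.6 × 1.271697 = 40.1856
Index = Σ wᵢ·(p₁ᵢ/p₀ᵢ) = 26.1540 + 39.6125 + 10.9072 + 12.8068 + 40.1856 = 129.6661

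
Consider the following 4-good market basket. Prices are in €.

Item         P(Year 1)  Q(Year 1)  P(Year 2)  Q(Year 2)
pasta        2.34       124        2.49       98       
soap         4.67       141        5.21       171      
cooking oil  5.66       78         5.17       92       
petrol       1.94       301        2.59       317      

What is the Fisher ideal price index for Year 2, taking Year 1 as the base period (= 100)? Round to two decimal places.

Laspeyres component (base-period weights):
ΣP(Year 2)Q(Year 1) = 2.49×124 + 5.21×141 + 5.17×78 + 2.59×301 = 308.76 + 734.61 + 403.26 + 779.59 = 2226.22
ΣP(Year 1)Q(Year 1) = 2.34×124 + 4.67×141 + 5.66×78 + 1.94×301 = 290.16 + 658.47 + 441.48 + 583.94 = 1974.05
L = 2226.22 / 1974.05 × 100 = 112.7742
Paasche component (current-period weights):
ΣP(Year 2)Q(Year 2) = 2.49×98 + 5.21×171 + 5.17×92 + 2.59×317 = 244.02 + 890.91 + 475.64 + 821.03 = 2431.6
ΣP(Year 1)Q(Year 2) = 2.34×98 + 4.67×171 + 5.66×92 + 1.94×317 = 229.32 + 798.57 + 520.72 + 614.98 = 2163.59
P = 2431.6 / 2163.59 × 100 = 112.3873
Fisher = √(L × P) = √(112.7742 × 112.3873) = 112.5806

112.58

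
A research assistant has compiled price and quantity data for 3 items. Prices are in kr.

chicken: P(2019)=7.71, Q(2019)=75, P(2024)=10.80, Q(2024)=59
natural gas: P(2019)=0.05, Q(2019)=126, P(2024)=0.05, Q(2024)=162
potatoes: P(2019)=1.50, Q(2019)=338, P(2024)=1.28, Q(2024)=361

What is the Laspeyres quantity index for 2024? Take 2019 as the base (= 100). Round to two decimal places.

92.02

Laspeyres quantity index uses base-period prices as weights.
ΣP(2019)·Q(2024) = 7.71×59 + 0.05×162 + 1.50×361 = 454.89 + 8.1 + 541.5 = 1004.49
ΣP(2019)·Q(2019) = 7.71×75 + 0.05×126 + 1.50×338 = 578.25 + 6.3 + 507 = 1091.55
Index = 1004.49 / 1091.55 × 100 = 92.0242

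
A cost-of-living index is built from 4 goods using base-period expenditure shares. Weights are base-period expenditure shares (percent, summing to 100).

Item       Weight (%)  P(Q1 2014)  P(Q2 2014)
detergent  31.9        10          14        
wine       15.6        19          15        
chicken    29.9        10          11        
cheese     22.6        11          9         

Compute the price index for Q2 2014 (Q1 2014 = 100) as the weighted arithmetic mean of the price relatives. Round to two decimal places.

108.36

detergent: 31.9 × (14/10) = 31.9 × 1.400000 = 44.6600
wine: 15.6 × (15/19) = 15.6 × 0.789474 = 12.3158
chicken: 29.9 × (11/10) = 29.9 × 1.100000 = 32.8900
cheese: 22.6 × (9/11) = 22.6 × 0.818182 = 18.4909
Index = Σ wᵢ·(p₁ᵢ/p₀ᵢ) = 44.6600 + 12.3158 + 32.8900 + 18.4909 = 108.3567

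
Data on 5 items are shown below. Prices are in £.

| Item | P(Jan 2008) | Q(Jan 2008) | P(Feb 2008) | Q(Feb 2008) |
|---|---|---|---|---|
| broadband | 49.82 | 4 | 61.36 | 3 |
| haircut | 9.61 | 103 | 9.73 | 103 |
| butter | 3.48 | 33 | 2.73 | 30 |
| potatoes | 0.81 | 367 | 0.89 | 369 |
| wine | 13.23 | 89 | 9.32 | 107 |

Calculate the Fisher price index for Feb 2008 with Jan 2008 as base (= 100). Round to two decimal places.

88.71

Laspeyres component (base-period weights):
ΣP(Feb 2008)Q(Jan 2008) = 61.36×4 + 9.73×103 + 2.73×33 + 0.89×367 + 9.32×89 = 245.44 + 1002.19 + 90.09 + 326.63 + 829.48 = 2493.83
ΣP(Jan 2008)Q(Jan 2008) = 49.82×4 + 9.61×103 + 3.48×33 + 0.81×367 + 13.23×89 = 199.28 + 989.83 + 114.84 + 297.27 + 1177.47 = 2778.69
L = 2493.83 / 2778.69 × 100 = 89.7484
Paasche component (current-period weights):
ΣP(Feb 2008)Q(Feb 2008) = 61.36×3 + 9.73×103 + 2.73×30 + 0.89×369 + 9.32×107 = 184.08 + 1002.19 + 81.9 + 328.41 + 997.24 = 2593.82
ΣP(Jan 2008)Q(Feb 2008) = 49.82×3 + 9.61×103 + 3.48×30 + 0.81×369 + 13.23×107 = 149.46 + 989.83 + 104.4 + 298.89 + 1415.61 = 2958.19
P = 2593.82 / 2958.19 × 100 = 87.6827
Fisher = √(L × P) = √(89.7484 × 87.6827) = 88.7095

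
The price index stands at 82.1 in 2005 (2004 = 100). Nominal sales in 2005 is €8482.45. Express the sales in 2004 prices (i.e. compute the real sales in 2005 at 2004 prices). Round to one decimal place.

10331.9

Real = Nominal ÷ (Index/100) = 8482.45 ÷ (82.1/100)
     = 8482.45 ÷ 0.821 = 10331.8514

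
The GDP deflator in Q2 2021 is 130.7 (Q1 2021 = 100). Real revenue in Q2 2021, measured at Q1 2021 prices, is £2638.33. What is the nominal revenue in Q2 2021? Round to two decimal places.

3448.30

Nominal = Real × (Index/100) = 2638.33 × (130.7/100)
        = 2638.33 × 1.307 = 3448.2973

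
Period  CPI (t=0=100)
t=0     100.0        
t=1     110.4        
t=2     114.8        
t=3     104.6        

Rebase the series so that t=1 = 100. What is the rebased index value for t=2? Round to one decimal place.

Rebased(t=2) = 114.8 / 110.4 × 100 = 103.9855

104.0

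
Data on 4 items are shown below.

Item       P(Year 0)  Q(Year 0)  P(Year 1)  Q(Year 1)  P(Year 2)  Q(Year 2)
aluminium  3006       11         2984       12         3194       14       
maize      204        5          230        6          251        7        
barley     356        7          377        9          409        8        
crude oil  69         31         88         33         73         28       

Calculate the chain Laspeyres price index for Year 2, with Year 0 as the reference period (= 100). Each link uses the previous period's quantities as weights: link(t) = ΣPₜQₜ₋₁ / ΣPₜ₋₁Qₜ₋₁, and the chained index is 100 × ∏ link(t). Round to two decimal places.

Link Year 0→Year 1:
ΣP(Year 1)Q(Year 0) = 2984×11 + 230×5 + 377×7 + 88×31 = 32824 + 1150 + 2639 + 2728 = 39341
ΣP(Year 0)Q(Year 0) = 3006×11 + 204×5 + 356×7 + 69×31 = 33066 + 1020 + 2492 + 2139 = 38717
link = 39341/38717 = 1.016117
Link Year 1→Year 2:
ΣP(Year 2)Q(Year 1) = 3194×12 + 251×6 + 409×9 + 73×33 = 38328 + 1506 + 3681 + 2409 = 45924
ΣP(Year 1)Q(Year 1) = 2984×12 + 230×6 + 377×9 + 88×33 = 35808 + 1380 + 3393 + 2904 = 43485
link = 45924/43485 = 1.056088
Chained index = 100 × 1.016117 × 1.056088 = 107.3109

107.31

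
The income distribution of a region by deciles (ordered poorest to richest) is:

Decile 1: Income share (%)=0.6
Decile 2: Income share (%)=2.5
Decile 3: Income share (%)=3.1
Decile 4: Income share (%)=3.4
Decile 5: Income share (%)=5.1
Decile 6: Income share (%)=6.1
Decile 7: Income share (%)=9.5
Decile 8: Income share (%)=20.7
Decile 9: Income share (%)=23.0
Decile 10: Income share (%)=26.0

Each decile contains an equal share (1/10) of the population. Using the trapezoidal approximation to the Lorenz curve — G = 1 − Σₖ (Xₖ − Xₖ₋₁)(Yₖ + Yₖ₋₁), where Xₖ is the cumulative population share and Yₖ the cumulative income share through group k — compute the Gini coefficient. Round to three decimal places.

Cumulative income shares Yₖ: 0.0060, 0.0310, 0.0620, 0.0960, 0.1470, 0.2080, 0.3030, 0.5100, 0.7400, 1.0000
Σ (Xₖ−Xₖ₋₁)(Yₖ+Yₖ₋₁) = (1/10)(0.0060+0.0000) + (1/10)(0.0310+0.0060) + (1/10)(0.0620+0.0310) + (1/10)(0.0960+0.0620) + (1/10)(0.1470+0.0960) + (1/10)(0.2080+0.1470) + (1/10)(0.3030+0.2080) + (1/10)(0.5100+0.3030) + (1/10)(0.7400+0.5100) + (1/10)(1.0000+0.7400)
  = 0.0006 + 0.0037 + 0.0093 + 0.0158 + 0.0243 + 0.0355 + 0.0511 + 0.0813 + 0.1250 + 0.1740 = 0.5206
G = 1 − 0.5206 = 0.4794

0.479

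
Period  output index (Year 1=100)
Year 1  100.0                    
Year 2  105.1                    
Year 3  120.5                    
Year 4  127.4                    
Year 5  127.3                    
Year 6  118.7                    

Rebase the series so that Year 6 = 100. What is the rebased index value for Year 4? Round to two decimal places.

107.33

Rebased(Year 4) = 127.4 / 118.7 × 100 = 107.3294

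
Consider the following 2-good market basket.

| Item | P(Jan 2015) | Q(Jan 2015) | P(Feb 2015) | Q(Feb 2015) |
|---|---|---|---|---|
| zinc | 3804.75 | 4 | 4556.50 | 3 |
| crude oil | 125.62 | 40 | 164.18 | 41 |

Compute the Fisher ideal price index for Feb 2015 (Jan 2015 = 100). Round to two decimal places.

Laspeyres component (base-period weights):
ΣP(Feb 2015)Q(Jan 2015) = 4556.50×4 + 164.18×40 = 18226 + 6567.2 = 24793.2
ΣP(Jan 2015)Q(Jan 2015) = 3804.75×4 + 125.62×40 = 15219 + 5024.8 = 20243.8
L = 24793.2 / 20243.8 × 100 = 122.4731
Paasche component (current-period weights):
ΣP(Feb 2015)Q(Feb 2015) = 4556.50×3 + 164.18×41 = 13669.5 + 6731.38 = 20400.88
ΣP(Jan 2015)Q(Feb 2015) = 3804.75×3 + 125.62×41 = 11414.25 + 5150.42 = 16564.67
P = 20400.88 / 16564.67 × 100 = 123.1590
Fisher = √(L × P) = √(122.4731 × 123.1590) = 122.8155

122.82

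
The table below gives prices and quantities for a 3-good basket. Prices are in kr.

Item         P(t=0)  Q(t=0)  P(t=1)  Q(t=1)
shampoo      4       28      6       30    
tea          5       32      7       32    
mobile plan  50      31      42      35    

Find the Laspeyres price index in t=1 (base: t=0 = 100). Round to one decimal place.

93.0

Laspeyres price index uses base-period quantities as weights.
ΣP(t=1)·Q(t=0) = 6×28 + 7×32 + 42×31 = 168 + 224 + 1302 = 1694
ΣP(t=0)·Q(t=0) = 4×28 + 5×32 + 50×31 = 112 + 160 + 1550 = 1822
Index = 1694 / 1822 × 100 = 92.9748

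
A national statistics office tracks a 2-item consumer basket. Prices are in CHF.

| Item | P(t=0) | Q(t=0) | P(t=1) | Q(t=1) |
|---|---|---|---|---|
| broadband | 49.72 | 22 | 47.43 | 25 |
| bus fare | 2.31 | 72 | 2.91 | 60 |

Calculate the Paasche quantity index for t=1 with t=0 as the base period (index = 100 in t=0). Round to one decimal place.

Paasche quantity index uses current-period prices as weights.
ΣP(t=1)·Q(t=1) = 47.43×25 + 2.91×60 = 1185.75 + 174.6 = 1360.35
ΣP(t=1)·Q(t=0) = 47.43×22 + 2.91×72 = 1043.46 + 209.52 = 1252.98
Index = 1360.35 / 1252.98 × 100 = 108.5692

108.6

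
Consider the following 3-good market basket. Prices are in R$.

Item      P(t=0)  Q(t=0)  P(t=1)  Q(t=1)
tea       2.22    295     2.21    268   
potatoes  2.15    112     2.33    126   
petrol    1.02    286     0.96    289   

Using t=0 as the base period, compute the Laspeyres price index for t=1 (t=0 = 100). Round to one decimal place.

100.0

Laspeyres price index uses base-period quantities as weights.
ΣP(t=1)·Q(t=0) = 2.21×295 + 2.33×112 + 0.96×286 = 651.95 + 260.96 + 274.56 = 1187.47
ΣP(t=0)·Q(t=0) = 2.22×295 + 2.15×112 + 1.02×286 = 654.9 + 240.8 + 291.72 = 1187.42
Index = 1187.47 / 1187.42 × 100 = 100.0042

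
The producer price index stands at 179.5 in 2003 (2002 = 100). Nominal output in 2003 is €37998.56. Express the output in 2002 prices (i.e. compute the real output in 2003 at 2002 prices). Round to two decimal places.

21169.11

Real = Nominal ÷ (Index/100) = 37998.56 ÷ (179.5/100)
     = 37998.56 ÷ 1.795 = 21169.1142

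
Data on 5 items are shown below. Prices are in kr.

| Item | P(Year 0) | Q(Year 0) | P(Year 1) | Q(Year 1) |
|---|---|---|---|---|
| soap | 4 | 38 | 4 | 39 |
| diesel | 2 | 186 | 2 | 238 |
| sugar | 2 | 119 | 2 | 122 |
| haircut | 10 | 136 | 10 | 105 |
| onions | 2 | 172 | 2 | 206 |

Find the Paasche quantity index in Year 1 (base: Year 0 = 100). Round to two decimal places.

94.81

Paasche quantity index uses current-period prices as weights.
ΣP(Year 1)·Q(Year 1) = 4×39 + 2×238 + 2×122 + 10×105 + 2×206 = 156 + 476 + 244 + 1050 + 412 = 2338
ΣP(Year 1)·Q(Year 0) = 4×38 + 2×186 + 2×119 + 10×136 + 2×172 = 152 + 372 + 238 + 1360 + 344 = 2466
Index = 2338 / 2466 × 100 = 94.8094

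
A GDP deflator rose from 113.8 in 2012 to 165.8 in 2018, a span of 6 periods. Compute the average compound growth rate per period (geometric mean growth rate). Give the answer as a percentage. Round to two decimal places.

6.47%

Growth factor = (165.8/113.8)^(1/6) = (1.456942)^(1/6) = 1.064732
Growth rate = 1.064732 − 1 = 0.064732 = 6.4732%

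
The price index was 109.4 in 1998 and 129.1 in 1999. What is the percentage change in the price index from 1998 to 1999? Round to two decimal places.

Change = (129.1 − 109.4) / 109.4 × 100
       = 19.7 / 109.4 × 100 = 18.0073%

18.01%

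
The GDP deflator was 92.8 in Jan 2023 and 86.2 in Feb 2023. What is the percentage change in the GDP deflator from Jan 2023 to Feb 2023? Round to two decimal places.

Change = (86.2 − 92.8) / 92.8 × 100
       = -6.6 / 92.8 × 100 = -7.1121%

-7.11%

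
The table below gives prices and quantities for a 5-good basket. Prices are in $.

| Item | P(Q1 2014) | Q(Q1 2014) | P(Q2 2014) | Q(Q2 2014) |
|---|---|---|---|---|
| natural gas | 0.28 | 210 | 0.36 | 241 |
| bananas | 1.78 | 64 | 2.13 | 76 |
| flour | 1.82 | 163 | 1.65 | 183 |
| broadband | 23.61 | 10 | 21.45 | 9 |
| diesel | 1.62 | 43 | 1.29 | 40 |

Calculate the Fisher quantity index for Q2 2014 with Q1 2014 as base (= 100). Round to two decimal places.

Laspeyres component (base-period weights):
ΣP(Q1 2014)Q(Q2 2014) = 0.28×241 + 1.78×76 + 1.82×183 + 23.61×9 + 1.62×40 = 67.48 + 135.28 + 333.06 + 212.49 + 64.8 = 813.11
ΣP(Q1 2014)Q(Q1 2014) = 0.28×210 + 1.78×64 + 1.82×163 + 23.61×10 + 1.62×43 = 58.8 + 113.92 + 296.66 + 236.1 + 69.66 = 775.14
L = 813.11 / 775.14 × 100 = 104.8985
Paasche component (current-period weights):
ΣP(Q2 2014)Q(Q2 2014) = 0.36×241 + 2.13×76 + 1.65×183 + 21.45×9 + 1.29×40 = 86.76 + 161.88 + 301.95 + 193.05 + 51.6 = 795.24
ΣP(Q2 2014)Q(Q1 2014) = 0.36×210 + 2.13×64 + 1.65×163 + 21.45×10 + 1.29×43 = 75.6 + 136.32 + 268.95 + 214.5 + 55.47 = 750.84
P = 795.24 / 750.84 × 100 = 105.9134
Fisher = √(L × P) = √(104.8985 × 105.9134) = 105.4047

105.40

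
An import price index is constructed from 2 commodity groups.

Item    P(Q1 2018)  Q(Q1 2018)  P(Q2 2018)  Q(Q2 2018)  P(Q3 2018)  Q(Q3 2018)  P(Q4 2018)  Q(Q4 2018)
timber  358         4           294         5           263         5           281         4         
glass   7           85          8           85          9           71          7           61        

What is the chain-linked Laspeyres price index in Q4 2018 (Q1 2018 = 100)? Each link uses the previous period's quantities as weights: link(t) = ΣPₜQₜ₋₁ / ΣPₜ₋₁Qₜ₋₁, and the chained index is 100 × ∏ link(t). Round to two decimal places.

86.23

Link Q1 2018→Q2 2018:
ΣP(Q2 2018)Q(Q1 2018) = 294×4 + 8×85 = 1176 + 680 = 1856
ΣP(Q1 2018)Q(Q1 2018) = 358×4 + 7×85 = 1432 + 595 = 2027
link = 1856/2027 = 0.915639
Link Q2 2018→Q3 2018:
ΣP(Q3 2018)Q(Q2 2018) = 263×5 + 9×85 = 1315 + 765 = 2080
ΣP(Q2 2018)Q(Q2 2018) = 294×5 + 8×85 = 1470 + 680 = 2150
link = 2080/2150 = 0.967442
Link Q3 2018→Q4 2018:
ΣP(Q4 2018)Q(Q3 2018) = 281×5 + 7×71 = 1405 + 497 = 1902
ΣP(Q3 2018)Q(Q3 2018) = 263×5 + 9×71 = 1315 + 639 = 1954
link = 1902/1954 = 0.973388
Chained index = 100 × 0.915639 × 0.967442 × 0.973388 = 86.2254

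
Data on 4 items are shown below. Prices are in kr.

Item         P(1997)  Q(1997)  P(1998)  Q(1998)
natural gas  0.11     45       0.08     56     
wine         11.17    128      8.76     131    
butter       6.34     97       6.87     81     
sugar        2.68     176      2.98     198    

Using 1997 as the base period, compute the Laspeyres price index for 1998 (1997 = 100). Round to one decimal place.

Laspeyres price index uses base-period quantities as weights.
ΣP(1998)·Q(1997) = 0.08×45 + 8.76×128 + 6.87×97 + 2.98×176 = 3.6 + 1121.28 + 666.39 + 524.48 = 2315.75
ΣP(1997)·Q(1997) = 0.11×45 + 11.17×128 + 6.34×97 + 2.68×176 = 4.95 + 1429.76 + 614.98 + 471.68 = 2521.37
Index = 2315.75 / 2521.37 × 100 = 91.8449

91.8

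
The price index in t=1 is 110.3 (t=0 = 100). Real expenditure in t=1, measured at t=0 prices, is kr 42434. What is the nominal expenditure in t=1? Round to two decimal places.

46804.70

Nominal = Real × (Index/100) = 42434 × (110.3/100)
        = 42434 × 1.103 = 46804.7020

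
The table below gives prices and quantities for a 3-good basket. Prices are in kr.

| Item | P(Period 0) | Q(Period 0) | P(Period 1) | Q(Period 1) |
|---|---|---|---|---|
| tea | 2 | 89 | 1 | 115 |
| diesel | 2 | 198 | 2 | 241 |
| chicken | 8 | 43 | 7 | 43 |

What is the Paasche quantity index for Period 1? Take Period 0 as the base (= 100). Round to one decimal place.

114.2

Paasche quantity index uses current-period prices as weights.
ΣP(Period 1)·Q(Period 1) = 1×115 + 2×241 + 7×43 = 115 + 482 + 301 = 898
ΣP(Period 1)·Q(Period 0) = 1×89 + 2×198 + 7×43 = 89 + 396 + 301 = 786
Index = 898 / 786 × 100 = 114.2494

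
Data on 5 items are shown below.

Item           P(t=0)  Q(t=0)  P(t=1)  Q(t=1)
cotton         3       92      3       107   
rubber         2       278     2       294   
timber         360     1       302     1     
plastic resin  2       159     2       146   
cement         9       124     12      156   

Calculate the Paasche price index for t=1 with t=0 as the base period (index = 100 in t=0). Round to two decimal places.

113.83

Paasche price index uses current-period quantities as weights.
ΣP(t=1)·Q(t=1) = 3×107 + 2×294 + 302×1 + 2×146 + 12×156 = 321 + 588 + 302 + 292 + 1872 = 3375
ΣP(t=0)·Q(t=1) = 3×107 + 2×294 + 360×1 + 2×146 + 9×156 = 321 + 588 + 360 + 292 + 1404 = 2965
Index = 3375 / 2965 × 100 = 113.8280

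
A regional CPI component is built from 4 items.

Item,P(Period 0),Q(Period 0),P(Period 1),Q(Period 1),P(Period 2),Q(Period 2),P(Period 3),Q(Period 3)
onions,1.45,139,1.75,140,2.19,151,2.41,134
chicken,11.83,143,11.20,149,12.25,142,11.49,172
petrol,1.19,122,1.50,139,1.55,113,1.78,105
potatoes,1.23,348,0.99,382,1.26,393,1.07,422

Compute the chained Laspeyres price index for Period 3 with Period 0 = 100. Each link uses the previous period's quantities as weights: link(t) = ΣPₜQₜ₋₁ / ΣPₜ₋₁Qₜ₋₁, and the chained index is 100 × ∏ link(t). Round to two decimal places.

Link Period 0→Period 1:
ΣP(Period 1)Q(Period 0) = 1.75×139 + 11.20×143 + 1.50×122 + 0.99×348 = 243.25 + 1601.6 + 183 + 344.52 = 2372.37
ΣP(Period 0)Q(Period 0) = 1.45×139 + 11.83×143 + 1.19×122 + 1.23×348 = 201.55 + 1691.69 + 145.18 + 428.04 = 2466.46
link = 2372.37/2466.46 = 0.961852
Link Period 1→Period 2:
ΣP(Period 2)Q(Period 1) = 2.19×140 + 12.25×149 + 1.55×139 + 1.26×382 = 306.6 + 1825.25 + 215.45 + 481.32 = 2828.62
ΣP(Period 1)Q(Period 1) = 1.75×140 + 11.20×149 + 1.50×139 + 0.99×382 = 245 + 1668.8 + 208.5 + 378.18 = 2500.48
link = 2828.62/2500.48 = 1.131231
Link Period 2→Period 3:
ΣP(Period 3)Q(Period 2) = 2.41×151 + 11.49×142 + 1.78×113 + 1.07×393 = 363.91 + 1631.58 + 201.14 + 420.51 = 2617.14
ΣP(Period 2)Q(Period 2) = 2.19×151 + 12.25×142 + 1.55×113 + 1.26×393 = 330.69 + 1739.5 + 175.15 + 495.18 = 2740.52
link = 2617.14/2740.52 = 0.954979
Chained index = 100 × 0.961852 × 1.131231 × 0.954979 = 103.9091

103.91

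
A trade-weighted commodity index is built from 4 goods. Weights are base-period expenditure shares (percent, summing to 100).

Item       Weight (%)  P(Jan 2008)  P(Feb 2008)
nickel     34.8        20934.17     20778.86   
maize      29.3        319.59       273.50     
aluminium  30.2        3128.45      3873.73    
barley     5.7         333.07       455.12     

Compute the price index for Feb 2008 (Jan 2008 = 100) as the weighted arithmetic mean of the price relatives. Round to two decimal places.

nickel: 34.8 × (20778.86/20934.17) = 34.8 × 0.992581 = 34.5418
maize: 29.3 × (273.50/319.59) = 29.3 × 0.855784 = 25.0745
aluminium: 30.2 × (3873.73/3128.45) = 30.2 × 1.238227 = 37.3944
barley: 5.7 × (455.12/333.07) = 5.7 × 1.366439 = 7.7887
Index = Σ wᵢ·(p₁ᵢ/p₀ᵢ) = 34.5418 + 25.0745 + 37.3944 + 7.7887 = 104.7994

104.80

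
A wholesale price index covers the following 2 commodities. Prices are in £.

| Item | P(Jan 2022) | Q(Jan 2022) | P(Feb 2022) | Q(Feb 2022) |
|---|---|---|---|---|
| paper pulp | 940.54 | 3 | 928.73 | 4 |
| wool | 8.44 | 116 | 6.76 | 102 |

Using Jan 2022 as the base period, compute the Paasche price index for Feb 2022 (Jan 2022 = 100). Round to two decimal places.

Paasche price index uses current-period quantities as weights.
ΣP(Feb 2022)·Q(Feb 2022) = 928.73×4 + 6.76×102 = 3714.92 + 689.52 = 4404.44
ΣP(Jan 2022)·Q(Feb 2022) = 940.54×4 + 8.44×102 = 3762.16 + 860.88 = 4623.04
Index = 4404.44 / 4623.04 × 100 = 95.2715

95.27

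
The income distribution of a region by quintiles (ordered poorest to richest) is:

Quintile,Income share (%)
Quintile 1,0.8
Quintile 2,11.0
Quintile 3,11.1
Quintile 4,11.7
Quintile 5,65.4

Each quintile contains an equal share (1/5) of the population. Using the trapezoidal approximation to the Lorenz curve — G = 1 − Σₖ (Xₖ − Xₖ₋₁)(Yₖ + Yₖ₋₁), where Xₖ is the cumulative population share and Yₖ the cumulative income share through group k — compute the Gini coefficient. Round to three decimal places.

Cumulative income shares Yₖ: 0.0080, 0.1180, 0.2290, 0.3460, 1.0000
Σ (Xₖ−Xₖ₋₁)(Yₖ+Yₖ₋₁) = (1/5)(0.0080+0.0000) + (1/5)(0.1180+0.0080) + (1/5)(0.2290+0.1180) + (1/5)(0.3460+0.2290) + (1/5)(1.0000+0.3460)
  = 0.0016 + 0.0252 + 0.0694 + 0.1150 + 0.2692 = 0.4804
G = 1 − 0.4804 = 0.5196

0.520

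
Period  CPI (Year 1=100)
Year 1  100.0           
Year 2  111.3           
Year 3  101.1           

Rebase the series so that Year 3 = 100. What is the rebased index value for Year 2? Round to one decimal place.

Rebased(Year 2) = 111.3 / 101.1 × 100 = 110.0890

110.1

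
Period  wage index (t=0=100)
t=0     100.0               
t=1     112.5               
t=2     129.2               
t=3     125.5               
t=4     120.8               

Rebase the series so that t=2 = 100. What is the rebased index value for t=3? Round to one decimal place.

Rebased(t=3) = 125.5 / 129.2 × 100 = 97.1362

97.1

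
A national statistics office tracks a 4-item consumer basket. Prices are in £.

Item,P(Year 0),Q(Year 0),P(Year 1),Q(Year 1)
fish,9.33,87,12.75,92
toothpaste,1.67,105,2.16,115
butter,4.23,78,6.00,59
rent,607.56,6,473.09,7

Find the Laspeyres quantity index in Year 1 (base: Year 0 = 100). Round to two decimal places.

111.90

Laspeyres quantity index uses base-period prices as weights.
ΣP(Year 0)·Q(Year 1) = 9.33×92 + 1.67×115 + 4.23×59 + 607.56×7 = 858.36 + 192.05 + 249.57 + 4252.92 = 5552.9
ΣP(Year 0)·Q(Year 0) = 9.33×87 + 1.67×105 + 4.23×78 + 607.56×6 = 811.71 + 175.35 + 329.94 + 3645.36 = 4962.36
Index = 5552.9 / 4962.36 × 100 = 111.9004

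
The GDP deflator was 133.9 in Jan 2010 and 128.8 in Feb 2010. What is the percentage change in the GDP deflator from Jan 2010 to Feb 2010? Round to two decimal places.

-3.81%

Change = (128.8 − 133.9) / 133.9 × 100
       = -5.1 / 133.9 × 100 = -3.8088%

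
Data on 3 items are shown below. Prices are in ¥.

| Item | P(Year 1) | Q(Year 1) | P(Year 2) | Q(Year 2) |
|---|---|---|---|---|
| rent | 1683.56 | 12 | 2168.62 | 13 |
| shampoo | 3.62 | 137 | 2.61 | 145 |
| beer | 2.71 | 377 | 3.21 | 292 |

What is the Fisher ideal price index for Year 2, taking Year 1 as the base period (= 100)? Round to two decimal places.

Laspeyres component (base-period weights):
ΣP(Year 2)Q(Year 1) = 2168.62×12 + 2.61×137 + 3.21×377 = 26023.44 + 357.57 + 1210.17 = 27591.18
ΣP(Year 1)Q(Year 1) = 1683.56×12 + 3.62×137 + 2.71×377 = 20202.72 + 495.94 + 1021.67 = 21720.33
L = 27591.18 / 21720.33 × 100 = 127.0293
Paasche component (current-period weights):
ΣP(Year 2)Q(Year 2) = 2168.62×13 + 2.61×145 + 3.21×292 = 28192.06 + 378.45 + 937.32 = 29507.83
ΣP(Year 1)Q(Year 2) = 1683.56×13 + 3.62×145 + 2.71×292 = 21886.28 + 524.9 + 791.32 = 23202.5
P = 29507.83 / 23202.5 × 100 = 127.1752
Fisher = √(L × P) = √(127.0293 × 127.1752) = 127.1022

127.10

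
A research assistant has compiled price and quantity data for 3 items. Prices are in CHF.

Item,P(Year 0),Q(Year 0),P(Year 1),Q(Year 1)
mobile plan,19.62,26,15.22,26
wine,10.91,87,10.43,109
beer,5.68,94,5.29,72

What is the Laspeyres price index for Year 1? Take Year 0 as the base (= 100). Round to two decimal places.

Laspeyres price index uses base-period quantities as weights.
ΣP(Year 1)·Q(Year 0) = 15.22×26 + 10.43×87 + 5.29×94 = 395.72 + 907.41 + 497.26 = 1800.39
ΣP(Year 0)·Q(Year 0) = 19.62×26 + 10.91×87 + 5.68×94 = 510.12 + 949.17 + 533.92 = 1993.21
Index = 1800.39 / 1993.21 × 100 = 90.3262

90.33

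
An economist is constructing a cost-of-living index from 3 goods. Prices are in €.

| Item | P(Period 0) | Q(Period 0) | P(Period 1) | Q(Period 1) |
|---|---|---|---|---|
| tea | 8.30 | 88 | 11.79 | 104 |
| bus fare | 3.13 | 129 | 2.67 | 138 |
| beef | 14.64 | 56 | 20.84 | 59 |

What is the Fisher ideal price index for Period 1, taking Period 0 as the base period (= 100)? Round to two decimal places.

Laspeyres component (base-period weights):
ΣP(Period 1)Q(Period 0) = 11.79×88 + 2.67×129 + 20.84×56 = 1037.52 + 344.43 + 1167.04 = 2548.99
ΣP(Period 0)Q(Period 0) = 8.30×88 + 3.13×129 + 14.64×56 = 730.4 + 403.77 + 819.84 = 1954.01
L = 2548.99 / 1954.01 × 100 = 130.4492
Paasche component (current-period weights):
ΣP(Period 1)Q(Period 1) = 11.79×104 + 2.67×138 + 20.84×59 = 1226.16 + 368.46 + 1229.56 = 2824.18
ΣP(Period 0)Q(Period 1) = 8.30×104 + 3.13×138 + 14.64×59 = 863.2 + 431.94 + 863.76 = 2158.9
P = 2824.18 / 2158.9 × 100 = 130.8157
Fisher = √(L × P) = √(130.4492 × 130.8157) = 130.6323

130.63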